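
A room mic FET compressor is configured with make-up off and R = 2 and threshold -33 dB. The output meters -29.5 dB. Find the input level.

-26 dB

The compressed level sits -29.5 − (-33) = 3.5 dB over threshold.
Undo the ratio: input overshoot = 3.5 × 2 = 7 dB, giving input = -26 dB.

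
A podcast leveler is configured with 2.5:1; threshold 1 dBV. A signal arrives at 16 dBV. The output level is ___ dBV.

16 dBV sits 15 dB over threshold.
The 15 dB excess becomes 6 dB after 2.5:1 reduction.
That puts the output at 7 dBV.

7 dBV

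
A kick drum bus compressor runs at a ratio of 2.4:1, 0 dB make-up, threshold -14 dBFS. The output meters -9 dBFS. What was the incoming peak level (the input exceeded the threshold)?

-2 dBFS

That's 5 dB above the -14 dBFS threshold.
Undo the ratio: input overshoot = 5 × 2.4 = 12 dB, giving input = -2 dBFS.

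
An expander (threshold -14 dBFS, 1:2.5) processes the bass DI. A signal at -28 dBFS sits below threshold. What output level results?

The input is 14 dB below the -14 dBFS threshold.
A 1:2.5 expander multiplies undershoot by 2.5: 14 × 2.5 = 35 dB below threshold.
Output = -14 − 35 = -49 dBFS.

-49 dBFS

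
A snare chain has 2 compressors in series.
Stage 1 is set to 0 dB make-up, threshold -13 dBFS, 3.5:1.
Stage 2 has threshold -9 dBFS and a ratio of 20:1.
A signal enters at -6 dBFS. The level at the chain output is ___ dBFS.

Stage 1: -6 dBFS is 7 dB over -13 dBFS; at 3.5:1 that becomes 2 dB over, giving -11 dBFS.
Stage 2: below threshold (-11 ≤ -9); passes unchanged; output -11 dBFS.

-11 dBFS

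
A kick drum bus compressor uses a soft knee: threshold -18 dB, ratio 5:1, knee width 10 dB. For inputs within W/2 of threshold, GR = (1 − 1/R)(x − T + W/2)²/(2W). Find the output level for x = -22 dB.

-22.04 dB

x − T + W/2 = -22 − (-18) + 5 = 1.
GR = (1 − 1/5) × 1² / 20 = 0.8 × 1 / 20 = 0.04 dB.
Output = -22 − 0.04 = -22.04 dB.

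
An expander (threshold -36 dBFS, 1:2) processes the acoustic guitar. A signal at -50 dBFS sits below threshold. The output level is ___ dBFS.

-64 dBFS

The input is 14 dB below the -36 dBFS threshold.
A 1:2 expander multiplies undershoot by 2: 14 × 2 = 28 dB below threshold.
Output = -36 − 28 = -64 dBFS.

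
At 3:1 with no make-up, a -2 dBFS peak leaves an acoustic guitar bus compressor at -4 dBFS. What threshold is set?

-5 dBFS

Let T be the threshold. Output overshoot = (input overshoot)/R, so -4 − T = (-2 − T)/3.
3·(-4 − T) = -2 − T → 2·T = -12 − (-2) = -10.
T = -10/2 = -5 dBFS.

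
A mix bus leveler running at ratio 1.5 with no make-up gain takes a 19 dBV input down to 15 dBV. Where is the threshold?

7 dBV

Gain reduction = 19 − 15 = 4 dB; output overshoot = GR / (R − 1) = 4 / 0.5 = 8 dB.
Threshold = output − output overshoot = 15 − 8 = 7 dBV.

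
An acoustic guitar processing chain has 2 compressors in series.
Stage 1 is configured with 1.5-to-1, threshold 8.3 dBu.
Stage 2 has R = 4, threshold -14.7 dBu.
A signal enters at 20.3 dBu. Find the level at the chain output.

-6.95 dBu

Stage 1: 20.3 dBu is 12 dB over 8.3 dBu; at 1.5:1 that becomes 8 dB over, giving 16.3 dBu.
Stage 2: overshoot 31 dB → 31/4 = 7.75 dB → -6.95 dBu.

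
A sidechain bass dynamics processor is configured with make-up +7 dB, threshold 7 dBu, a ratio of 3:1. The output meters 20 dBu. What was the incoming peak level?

Remove make-up: 20 − 7 = 13 dBu.
The compressed level sits 13 − 7 = 6 dB over threshold.
Undo the ratio: input overshoot = 6 × 3 = 18 dB, giving input = 25 dBu.

25 dBu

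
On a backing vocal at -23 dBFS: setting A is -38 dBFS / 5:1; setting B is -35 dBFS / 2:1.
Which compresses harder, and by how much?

A: overshoot 15 dB → output overshoot 3 dB → GR 12 dB.
B: overshoot 12 dB → output overshoot 6 dB → GR 6 dB.
A applies 6 dB more gain reduction.

A, by 6 dB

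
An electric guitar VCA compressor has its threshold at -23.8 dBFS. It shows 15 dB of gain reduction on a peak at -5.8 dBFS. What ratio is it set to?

Input overshoot = -5.8 − (-23.8) = 18 dB.
Output overshoot = 18 − 15 = 3 dB.
Ratio = input overshoot / output overshoot = 18 / 3 = 6.

6:1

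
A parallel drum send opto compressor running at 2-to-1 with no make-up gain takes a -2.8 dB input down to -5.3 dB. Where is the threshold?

Let T be the threshold. Output overshoot = (input overshoot)/R, so -5.3 − T = (-2.8 − T)/2.
2·(-5.3 − T) = -2.8 − T → 1·T = -10.6 − (-2.8) = -7.8.
T = -7.8/1 = -7.8 dB.

-7.8 dB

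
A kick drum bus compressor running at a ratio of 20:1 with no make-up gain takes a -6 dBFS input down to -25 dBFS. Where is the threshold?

Input is 20 dB above T (since output overshoot × R = input overshoot: (-25 − T)·20 = -6 − T gives T = -26 dBFS).
Check: -26 + (-6 − (-26))/20 = -26 + 1 = -25 dBFS. ✓

-26 dBFS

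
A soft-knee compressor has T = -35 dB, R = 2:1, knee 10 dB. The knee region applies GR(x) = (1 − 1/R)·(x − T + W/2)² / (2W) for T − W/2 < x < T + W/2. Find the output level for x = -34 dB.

-34.9 dB

x − T + W/2 = -34 − (-35) + 5 = 6.
GR = (1 − 1/2) × 6² / 20 = 0.5 × 36 / 20 = 0.9 dB.
Output = -34 − 0.9 = -34.9 dB.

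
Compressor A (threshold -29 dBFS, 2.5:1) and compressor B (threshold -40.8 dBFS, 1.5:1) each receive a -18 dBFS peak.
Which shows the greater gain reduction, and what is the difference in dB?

B, by 1 dB

A: overshoot 11 dB → output overshoot 4.4 dB → GR 6.6 dB.
B: overshoot 22.8 dB → output overshoot 15.2 dB → GR 7.6 dB.
Difference: 1 dB in favour of B.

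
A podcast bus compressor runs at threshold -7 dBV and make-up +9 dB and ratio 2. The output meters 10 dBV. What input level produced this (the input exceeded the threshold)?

Before make-up, the level was 10 − 9 = 1 dBV.
The compressed level sits 1 − (-7) = 8 dB over threshold.
Undo the ratio: input overshoot = 8 × 2 = 16 dB, giving input = 9 dBV.

9 dBV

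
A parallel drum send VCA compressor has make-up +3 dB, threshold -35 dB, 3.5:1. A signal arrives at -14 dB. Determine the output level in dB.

-26 dB

Overshoot: -14 − (-35) = 21 dB.
At 3.5:1 the overshoot is divided by 3.5, leaving 6 dB above threshold.
That puts the output at -29 dB; make-up adds 3 dB, giving -26 dB.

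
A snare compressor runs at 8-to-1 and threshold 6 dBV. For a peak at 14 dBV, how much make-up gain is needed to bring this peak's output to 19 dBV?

Overshoot 8 dB → 8/8 = 1 dB after compression, so the compressed level is 6 + 1 = 7 dBV.
Make-up = target − compressed = 19 − 7 = 12 dB.

12 dB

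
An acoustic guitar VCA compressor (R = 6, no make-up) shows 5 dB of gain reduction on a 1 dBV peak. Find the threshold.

-5 dBV

Gain reduction = 1 − (-4) = 5 dB; output overshoot = GR / (R − 1) = 5 / 5 = 1 dB.
Threshold = output − output overshoot = -4 − 1 = -5 dBV.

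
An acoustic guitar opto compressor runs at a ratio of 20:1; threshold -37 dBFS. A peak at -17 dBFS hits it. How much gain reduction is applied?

19 dB

-17 dBFS exceeds the threshold by 20 dB.
After 20:1 compression the overshoot becomes 20/20 = 1 dB.
GR = overshoot in − overshoot out = 20 − 1 = 19 dB.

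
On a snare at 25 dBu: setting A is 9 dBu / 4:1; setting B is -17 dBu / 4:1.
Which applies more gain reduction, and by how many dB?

A: 16 dB over, compressed to 4 dB over, so 12 dB of GR.
B: 42 dB over, compressed to 10.5 dB over, so 31.5 dB of GR.
B reduces 19.5 dB more.

B, by 19.5 dB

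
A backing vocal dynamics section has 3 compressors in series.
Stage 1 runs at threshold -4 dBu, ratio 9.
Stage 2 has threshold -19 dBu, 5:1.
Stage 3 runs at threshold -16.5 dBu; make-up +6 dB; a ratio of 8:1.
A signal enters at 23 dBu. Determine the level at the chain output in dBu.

Stage 1: 27 dB above -4 dBu, reduced 9:1 to 3 dB above → -1 dBu.
Stage 2: 18 dB above -19 dBu, reduced 5:1 to 3.6 dB above → -15.4 dBu.
Stage 3: -15.4 dBu is 1.1 dB over -16.5 dBu; at 8:1 that becomes 0.1375 dB over, giving -16.3625 dBu; +6 dB make-up → -10.3625 dBu.

-10.3625 dBu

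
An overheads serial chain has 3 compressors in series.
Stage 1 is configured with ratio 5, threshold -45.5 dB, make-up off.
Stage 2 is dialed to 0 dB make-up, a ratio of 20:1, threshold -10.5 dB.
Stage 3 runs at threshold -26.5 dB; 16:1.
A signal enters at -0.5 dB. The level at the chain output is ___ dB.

Stage 1: 45 dB above -45.5 dB, reduced 5:1 to 9 dB above → -36.5 dB.
Stage 2: below threshold (-36.5 ≤ -10.5); passes unchanged; output -36.5 dB.
Stage 3: below threshold (-36.5 ≤ -26.5); passes unchanged; output -36.5 dB.

-36.5 dB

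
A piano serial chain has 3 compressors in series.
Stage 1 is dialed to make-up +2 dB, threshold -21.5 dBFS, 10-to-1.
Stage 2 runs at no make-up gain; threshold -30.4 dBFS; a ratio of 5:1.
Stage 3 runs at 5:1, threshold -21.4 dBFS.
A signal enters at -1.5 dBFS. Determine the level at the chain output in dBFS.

-27.82 dBFS

Stage 1: 20 dB above -21.5 dBFS, reduced 10:1 to 2 dB above → -19.5 dBFS; +2 dB make-up → -17.5 dBFS.
Stage 2: -17.5 dBFS is 12.9 dB over -30.4 dBFS; at 5:1 that becomes 2.58 dB over, giving -27.82 dBFS.
Stage 3: below threshold (-27.82 ≤ -21.4); passes unchanged; output -27.82 dBFS.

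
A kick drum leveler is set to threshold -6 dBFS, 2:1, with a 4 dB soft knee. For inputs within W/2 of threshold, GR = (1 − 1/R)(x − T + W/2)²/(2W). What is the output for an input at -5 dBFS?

x − T + W/2 = -5 − (-6) + 2 = 3.
GR = (1 − 1/2) × 3² / 8 = 0.5 × 9 / 8 = 0.5625 dB.
Output = -5 − 0.5625 = -5.5625 dBFS.

-5.5625 dBFS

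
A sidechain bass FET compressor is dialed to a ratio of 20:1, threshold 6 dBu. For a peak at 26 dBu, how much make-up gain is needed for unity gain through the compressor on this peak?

19 dB

Overshoot 20 dB → 20/20 = 1 dB after compression, so the compressed level is 6 + 1 = 7 dBu.
Make-up = target − compressed = 26 − 7 = 19 dB.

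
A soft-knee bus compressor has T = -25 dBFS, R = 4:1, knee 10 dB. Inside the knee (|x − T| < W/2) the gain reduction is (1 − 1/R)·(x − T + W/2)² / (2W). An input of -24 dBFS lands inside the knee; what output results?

x − T + W/2 = -24 − (-25) + 5 = 6.
GR = (1 − 1/4) × 6² / 20 = 0.75 × 36 / 20 = 1.35 dB.
Output = -24 − 1.35 = -25.35 dBFS.

-25.35 dBFS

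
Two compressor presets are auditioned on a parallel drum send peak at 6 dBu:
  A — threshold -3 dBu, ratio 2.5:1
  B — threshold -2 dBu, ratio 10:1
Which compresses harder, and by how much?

B, by 1.8 dB

A: overshoot 9 dB → output overshoot 3.6 dB → GR 5.4 dB.
B: overshoot 8 dB → output overshoot 0.8 dB → GR 7.2 dB.
B reduces 1.8 dB more.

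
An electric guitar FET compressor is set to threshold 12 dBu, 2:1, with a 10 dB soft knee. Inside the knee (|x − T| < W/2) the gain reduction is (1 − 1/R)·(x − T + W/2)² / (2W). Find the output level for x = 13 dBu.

12.1 dBu

x − T + W/2 = 13 − 12 + 5 = 6.
GR = (1 − 1/2) × 6² / 20 = 0.5 × 36 / 20 = 0.9 dB.
Output = 13 − 0.9 = 12.1 dBu.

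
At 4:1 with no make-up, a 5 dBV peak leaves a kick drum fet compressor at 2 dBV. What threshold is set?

1 dBV

Let T be the threshold. Output overshoot = (input overshoot)/R, so 2 − T = (5 − T)/4.
4·(2 − T) = 5 − T → 3·T = 8 − 5 = 3.
T = 3/3 = 1 dBV.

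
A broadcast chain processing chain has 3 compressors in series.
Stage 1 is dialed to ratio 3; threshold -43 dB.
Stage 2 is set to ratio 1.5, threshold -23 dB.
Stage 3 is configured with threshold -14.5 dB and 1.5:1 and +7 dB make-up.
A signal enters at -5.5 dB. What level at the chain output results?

-23.5 dB

Stage 1: 37.5 dB above -43 dB, reduced 3:1 to 12.5 dB above → -30.5 dB.
Stage 2: -30.5 dB is at or below the -23 dB threshold — no compression; output -30.5 dB.
Stage 3: below threshold (-30.5 ≤ -14.5); passes unchanged; make-up brings it to -23.5 dB.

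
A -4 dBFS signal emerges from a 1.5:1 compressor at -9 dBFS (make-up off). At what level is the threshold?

-19 dBFS

Let T be the threshold. Output overshoot = (input overshoot)/R, so -9 − T = (-4 − T)/1.5.
1.5·(-9 − T) = -4 − T → 0.5·T = -13.5 − (-4) = -9.5.
T = -9.5/0.5 = -19 dBFS.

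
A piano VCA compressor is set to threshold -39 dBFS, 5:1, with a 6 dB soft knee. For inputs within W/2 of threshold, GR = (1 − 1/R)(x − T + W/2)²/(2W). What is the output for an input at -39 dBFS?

-39.6 dBFS

x − T + W/2 = -39 − (-39) + 3 = 3.
GR = (1 − 1/5) × 3² / 12 = 0.8 × 9 / 12 = 0.6 dB.
Output = -39 − 0.6 = -39.6 dBFS.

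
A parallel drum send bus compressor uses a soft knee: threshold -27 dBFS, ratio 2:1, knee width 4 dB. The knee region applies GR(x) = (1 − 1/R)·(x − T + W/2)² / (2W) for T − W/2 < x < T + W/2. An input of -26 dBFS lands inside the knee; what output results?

-26.5625 dBFS

x − T + W/2 = -26 − (-27) + 2 = 3.
GR = (1 − 1/2) × 3² / 8 = 0.5 × 9 / 8 = 0.5625 dB.
Output = -26 − 0.5625 = -26.5625 dBFS.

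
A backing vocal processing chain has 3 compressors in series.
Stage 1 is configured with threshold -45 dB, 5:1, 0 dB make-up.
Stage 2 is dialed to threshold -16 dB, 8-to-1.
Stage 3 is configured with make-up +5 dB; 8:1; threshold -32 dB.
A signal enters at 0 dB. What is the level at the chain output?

-31 dB

Stage 1: overshoot 45 dB → 45/5 = 9 dB → -36 dB.
Stage 2: below threshold (-36 ≤ -16); passes unchanged; output -36 dB.
Stage 3: -36 dB ≤ -32 dB, so stage 3 doesn't engage; make-up brings it to -31 dB.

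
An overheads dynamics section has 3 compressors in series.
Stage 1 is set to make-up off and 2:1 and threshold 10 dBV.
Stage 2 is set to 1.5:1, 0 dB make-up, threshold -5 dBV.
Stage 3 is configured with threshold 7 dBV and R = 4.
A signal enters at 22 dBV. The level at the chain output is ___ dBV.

Stage 1: overshoot 12 dB → 12/2 = 6 dB → 16 dBV.
Stage 2: 21 dB above -5 dBV, reduced 1.5:1 to 14 dB above → 9 dBV.
Stage 3: 2 dB above 7 dBV, reduced 4:1 to 0.5 dB above → 7.5 dBV.

7.5 dBV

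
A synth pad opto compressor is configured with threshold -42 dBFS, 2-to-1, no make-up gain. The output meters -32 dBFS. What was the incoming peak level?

Post-compression overshoot = -32 − (-42) = 10 dB.
Undo the ratio: input overshoot = 10 × 2 = 20 dB, giving input = -22 dBFS.

-22 dBFS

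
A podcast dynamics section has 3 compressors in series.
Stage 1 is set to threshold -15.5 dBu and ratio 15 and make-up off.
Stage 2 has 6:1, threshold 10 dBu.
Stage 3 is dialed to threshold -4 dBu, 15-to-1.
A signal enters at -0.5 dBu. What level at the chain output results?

Stage 1: overshoot 15 dB → 15/15 = 1 dB → -14.5 dBu.
Stage 2: -14.5 dBu ≤ 10 dBu, so stage 2 doesn't engage; output -14.5 dBu.
Stage 3: -14.5 dBu ≤ -4 dBu, so stage 3 doesn't engage; output -14.5 dBu.

-14.5 dBu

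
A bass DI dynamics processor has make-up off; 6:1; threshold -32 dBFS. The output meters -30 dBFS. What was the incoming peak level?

-20 dBFS

That's 2 dB above the -32 dBFS threshold.
Undo the ratio: input overshoot = 2 × 6 = 12 dB, giving input = -20 dBFS.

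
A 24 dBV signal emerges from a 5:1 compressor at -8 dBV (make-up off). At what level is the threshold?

-16 dBV

Input is 40 dB above T (since output overshoot × R = input overshoot: (-8 − T)·5 = 24 − T gives T = -16 dBV).
Check: -16 + (24 − (-16))/5 = -16 + 8 = -8 dBV. ✓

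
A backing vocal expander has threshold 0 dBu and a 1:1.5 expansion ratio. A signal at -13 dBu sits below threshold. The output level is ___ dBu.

-19.5 dBu

Undershoot = 0 − (-13) = 13 dB.
At 1:1.5, that expands to 19.5 dB under threshold.
Output = 0 − 19.5 = -19.5 dBu.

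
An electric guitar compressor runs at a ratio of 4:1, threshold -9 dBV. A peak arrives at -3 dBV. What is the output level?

-7.5 dBV

Overshoot: -3 − (-9) = 6 dB.
The 6 dB excess becomes 1.5 dB after 4:1 reduction.
That puts the output at -7.5 dBV.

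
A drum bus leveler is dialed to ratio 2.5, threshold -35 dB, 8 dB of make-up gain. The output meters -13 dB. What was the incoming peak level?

0 dB

Stripping the +8 dB make-up gives -21 dB at the gain stage.
That's 14 dB above the -35 dB threshold.
Input overshoot = R × output overshoot = 35 dB → input = -35 + 35 = 0 dB.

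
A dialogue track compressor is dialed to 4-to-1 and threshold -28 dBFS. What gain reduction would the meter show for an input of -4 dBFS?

The signal is 24 dB above threshold.
After 4:1 compression the overshoot becomes 24/4 = 6 dB.
Gain reduction = 24 − 6 = 18 dB.

18 dB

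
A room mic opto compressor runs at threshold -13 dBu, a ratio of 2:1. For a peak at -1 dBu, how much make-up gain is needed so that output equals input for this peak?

The peak compresses to -13 + 12/2 = -7 dBu.
To reach -1 dBu requires -1 − (-7) = 6 dB of make-up.

6 dB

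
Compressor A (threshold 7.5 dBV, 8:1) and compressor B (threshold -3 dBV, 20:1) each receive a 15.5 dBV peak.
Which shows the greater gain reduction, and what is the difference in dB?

B, by 10.575 dB

A: GR = 8 − 8/8 = 7 dB.
B: GR = 18.5 − 18.5/20 = 17.575 dB.
B reduces 10.575 dB more.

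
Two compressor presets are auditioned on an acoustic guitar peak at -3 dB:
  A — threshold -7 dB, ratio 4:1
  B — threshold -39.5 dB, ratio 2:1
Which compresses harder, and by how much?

A: GR = 4 − 4/4 = 3 dB.
B: GR = 36.5 − 36.5/2 = 18.25 dB.
Difference: 15.25 dB in favour of B.

B, by 15.25 dB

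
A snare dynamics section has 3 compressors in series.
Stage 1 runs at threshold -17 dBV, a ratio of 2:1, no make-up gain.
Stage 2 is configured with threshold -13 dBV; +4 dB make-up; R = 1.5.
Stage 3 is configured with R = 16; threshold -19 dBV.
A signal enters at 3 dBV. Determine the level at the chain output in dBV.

-18.125 dBV

Stage 1: 20 dB above -17 dBV, reduced 2:1 to 10 dB above → -7 dBV.
Stage 2: overshoot 6 dB → 6/1.5 = 4 dB → -9 dBV; +4 dB make-up → -5 dBV.
Stage 3: overshoot 14 dB → 14/16 = 0.875 dB → -18.125 dBV.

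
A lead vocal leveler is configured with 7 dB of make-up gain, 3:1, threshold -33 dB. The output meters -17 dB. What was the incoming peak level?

-6 dB

Remove make-up: -17 − 7 = -24 dB.
The compressed level sits -24 − (-33) = 9 dB over threshold.
Undo the ratio: input overshoot = 9 × 3 = 27 dB, giving input = -6 dB.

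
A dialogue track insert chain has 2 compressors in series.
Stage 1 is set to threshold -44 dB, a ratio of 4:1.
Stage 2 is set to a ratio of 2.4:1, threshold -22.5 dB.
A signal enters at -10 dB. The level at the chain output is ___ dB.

-35.5 dB

Stage 1: overshoot 34 dB → 34/4 = 8.5 dB → -35.5 dB.
Stage 2: below threshold (-35.5 ≤ -22.5); passes unchanged; output -35.5 dB.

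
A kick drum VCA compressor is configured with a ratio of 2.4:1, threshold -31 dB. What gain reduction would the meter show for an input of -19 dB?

7 dB

Overshoot = -19 − (-31) = 12 dB.
After 2.4:1 compression the overshoot becomes 12/2.4 = 5 dB.
GR = overshoot in − overshoot out = 12 − 5 = 7 dB.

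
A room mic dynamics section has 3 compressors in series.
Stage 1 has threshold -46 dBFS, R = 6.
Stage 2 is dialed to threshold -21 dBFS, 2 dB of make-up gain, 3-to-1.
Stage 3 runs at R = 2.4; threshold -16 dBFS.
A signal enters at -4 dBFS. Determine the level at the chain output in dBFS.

-37 dBFS

Stage 1: overshoot 42 dB → 42/6 = 7 dB → -39 dBFS.
Stage 2: -39 dBFS is at or below the -21 dBFS threshold — no compression; make-up brings it to -37 dBFS.
Stage 3: -37 dBFS ≤ -16 dBFS, so stage 3 doesn't engage; output -37 dBFS.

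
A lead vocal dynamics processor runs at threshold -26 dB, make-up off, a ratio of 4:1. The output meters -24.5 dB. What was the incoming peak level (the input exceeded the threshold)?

The compressed level sits -24.5 − (-26) = 1.5 dB over threshold.
Undo the ratio: input overshoot = 1.5 × 4 = 6 dB, giving input = -20 dB.

-20 dB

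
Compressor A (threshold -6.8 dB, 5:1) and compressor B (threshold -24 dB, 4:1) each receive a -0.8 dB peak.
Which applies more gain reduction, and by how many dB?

B, by 12.6 dB

A: GR = 6 − 6/5 = 4.8 dB.
B: GR = 23.2 − 23.2/4 = 17.4 dB.
B reduces 12.6 dB more.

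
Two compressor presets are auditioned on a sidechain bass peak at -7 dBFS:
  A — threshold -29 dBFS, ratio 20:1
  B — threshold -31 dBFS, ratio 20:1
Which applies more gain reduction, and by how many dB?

A: GR = 22 − 22/20 = 20.9 dB.
B: GR = 24 − 24/20 = 22.8 dB.
B reduces 1.9 dB more.

B, by 1.9 dB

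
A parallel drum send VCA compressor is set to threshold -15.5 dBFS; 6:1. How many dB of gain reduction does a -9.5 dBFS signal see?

5 dB

-9.5 dBFS exceeds the threshold by 6 dB.
A 6:1 ratio leaves 1 dB of that excess.
GR = overshoot in − overshoot out = 6 − 1 = 5 dB.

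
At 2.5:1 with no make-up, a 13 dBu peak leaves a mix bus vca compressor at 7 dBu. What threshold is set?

3 dBu

Gain reduction = 13 − 7 = 6 dB; output overshoot = GR / (R − 1) = 6 / 1.5 = 4 dB.
Threshold = output − output overshoot = 7 − 4 = 3 dBu.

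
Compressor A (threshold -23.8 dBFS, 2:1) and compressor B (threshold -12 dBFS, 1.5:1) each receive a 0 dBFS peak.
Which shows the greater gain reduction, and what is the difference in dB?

A, by 7.9 dB

A: overshoot 23.8 dB → output overshoot 11.9 dB → GR 11.9 dB.
B: overshoot 12 dB → output overshoot 8 dB → GR 4 dB.
A reduces 7.9 dB more.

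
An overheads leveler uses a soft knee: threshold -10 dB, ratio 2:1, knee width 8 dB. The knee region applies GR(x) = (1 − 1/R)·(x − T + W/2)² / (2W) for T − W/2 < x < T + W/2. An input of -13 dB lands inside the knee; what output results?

-13.03125 dB

x − T + W/2 = -13 − (-10) + 4 = 1.
GR = (1 − 1/2) × 1² / 16 = 0.5 × 1 / 16 = 0.03125 dB.
Output = -13 − 0.03125 = -13.03125 dB.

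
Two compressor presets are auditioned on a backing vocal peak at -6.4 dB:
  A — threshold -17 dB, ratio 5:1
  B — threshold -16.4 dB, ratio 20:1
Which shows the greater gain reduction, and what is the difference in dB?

A: GR = 10.6 − 10.6/5 = 8.48 dB.
B: GR = 10 − 10/20 = 9.5 dB.
Difference: 1.02 dB in favour of B.

B, by 1.02 dB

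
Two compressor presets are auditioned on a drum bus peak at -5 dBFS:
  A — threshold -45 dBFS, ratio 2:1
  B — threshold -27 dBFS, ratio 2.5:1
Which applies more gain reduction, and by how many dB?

A: GR = 40 − 40/2 = 20 dB.
B: GR = 22 − 22/2.5 = 13.2 dB.
Difference: 6.8 dB in favour of A.

A, by 6.8 dB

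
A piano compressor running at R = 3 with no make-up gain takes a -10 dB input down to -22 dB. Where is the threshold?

Let T be the threshold. Output overshoot = (input overshoot)/R, so -22 − T = (-10 − T)/3.
3·(-22 − T) = -10 − T → 2·T = -66 − (-10) = -56.
T = -56/2 = -28 dB.

-28 dB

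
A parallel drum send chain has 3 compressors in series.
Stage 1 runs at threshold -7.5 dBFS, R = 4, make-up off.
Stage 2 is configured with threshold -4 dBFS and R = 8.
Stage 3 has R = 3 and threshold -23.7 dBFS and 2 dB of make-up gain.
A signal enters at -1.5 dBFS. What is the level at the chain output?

-15.8 dBFS

Stage 1: 6 dB above -7.5 dBFS, reduced 4:1 to 1.5 dB above → -6 dBFS.
Stage 2: below threshold (-6 ≤ -4); passes unchanged; output -6 dBFS.
Stage 3: overshoot 17.7 dB → 17.7/3 = 5.9 dB → -17.8 dBFS; +2 dB make-up → -15.8 dBFS.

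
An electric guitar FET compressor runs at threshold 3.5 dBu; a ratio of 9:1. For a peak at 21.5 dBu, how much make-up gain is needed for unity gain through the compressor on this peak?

Overshoot 18 dB → 18/9 = 2 dB after compression, so the compressed level is 3.5 + 2 = 5.5 dBu.
Make-up = target − compressed = 21.5 − 5.5 = 16 dB.

16 dB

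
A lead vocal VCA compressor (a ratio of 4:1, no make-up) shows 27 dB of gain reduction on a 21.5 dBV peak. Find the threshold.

Input is 36 dB above T (since output overshoot × R = input overshoot: (-5.5 − T)·4 = 21.5 − T gives T = -14.5 dBV).
Check: -14.5 + (21.5 − (-14.5))/4 = -14.5 + 9 = -5.5 dBV. ✓

-14.5 dBV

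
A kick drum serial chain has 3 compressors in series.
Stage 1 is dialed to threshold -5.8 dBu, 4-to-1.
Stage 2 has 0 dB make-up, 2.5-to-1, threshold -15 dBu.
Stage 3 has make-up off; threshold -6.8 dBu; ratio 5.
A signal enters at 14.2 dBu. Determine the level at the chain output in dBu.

Stage 1: 14.2 dBu is 20 dB over -5.8 dBu; at 4:1 that becomes 5 dB over, giving -0.8 dBu.
Stage 2: 14.2 dB above -15 dBu, reduced 2.5:1 to 5.68 dB above → -9.32 dBu.
Stage 3: below threshold (-9.32 ≤ -6.8); passes unchanged; output -9.32 dBu.

-9.32 dBu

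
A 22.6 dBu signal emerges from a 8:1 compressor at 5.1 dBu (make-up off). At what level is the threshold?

2.6 dBu

Gain reduction = 22.6 − 5.1 = 17.5 dB; output overshoot = GR / (R − 1) = 17.5 / 7 = 2.5 dB.
Threshold = output − output overshoot = 5.1 − 2.5 = 2.6 dBu.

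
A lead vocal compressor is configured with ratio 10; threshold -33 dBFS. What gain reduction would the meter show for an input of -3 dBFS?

27 dB

-3 dBFS exceeds the threshold by 30 dB.
After 10:1 compression the overshoot becomes 30/10 = 3 dB.
GR = overshoot in − overshoot out = 30 − 3 = 27 dB.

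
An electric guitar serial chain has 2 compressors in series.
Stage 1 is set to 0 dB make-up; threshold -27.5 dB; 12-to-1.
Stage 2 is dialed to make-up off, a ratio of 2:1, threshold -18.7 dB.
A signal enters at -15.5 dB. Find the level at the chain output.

-26.5 dB

Stage 1: 12 dB above -27.5 dB, reduced 12:1 to 1 dB above → -26.5 dB.
Stage 2: below threshold (-26.5 ≤ -18.7); passes unchanged; output -26.5 dB.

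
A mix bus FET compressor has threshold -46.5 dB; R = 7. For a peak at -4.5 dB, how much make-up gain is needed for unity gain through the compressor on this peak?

36 dB

Overshoot 42 dB → 42/7 = 6 dB after compression, so the compressed level is -46.5 + 6 = -40.5 dB.
Make-up = target − compressed = -4.5 − (-40.5) = 36 dB.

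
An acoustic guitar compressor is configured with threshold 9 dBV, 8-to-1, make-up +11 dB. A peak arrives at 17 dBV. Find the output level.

The input is 8 dB above the 9 dBV threshold.
8:1 compression reduces that to 8/8 = 1 dB over.
So the level is 9 + 1 = 10 dBV; make-up adds 11 dB, giving 21 dBV.

21 dBV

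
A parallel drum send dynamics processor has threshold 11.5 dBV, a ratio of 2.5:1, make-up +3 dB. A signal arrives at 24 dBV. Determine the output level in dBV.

Overshoot: 24 − 11.5 = 12.5 dB.
The 12.5 dB excess becomes 5 dB after 2.5:1 reduction.
So the level is 11.5 + 5 = 16.5 dBV; make-up adds 3 dB, giving 19.5 dBV.

19.5 dBV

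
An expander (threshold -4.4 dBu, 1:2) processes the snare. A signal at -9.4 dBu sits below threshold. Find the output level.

-14.4 dBu

Below threshold, a 1:2 expander applies gain = (2−1)×(T − x) of attenuation.
(2−1) × 5 = 5 dB, so output = -9.4 − 5 = -14.4 dBu.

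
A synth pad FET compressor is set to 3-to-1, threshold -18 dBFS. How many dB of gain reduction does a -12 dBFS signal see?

4 dB

Overshoot = -12 − (-18) = 6 dB.
After 3:1 compression the overshoot becomes 6/3 = 2 dB.
So the signal is attenuated by 6 − 2 = 4 dB.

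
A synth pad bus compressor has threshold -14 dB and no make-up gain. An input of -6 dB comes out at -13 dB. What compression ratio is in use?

Input overshoot = -6 − (-14) = 8 dB; output overshoot = -13 − (-14) = 1 dB.
Ratio = 8 / 1 = 8.

8:1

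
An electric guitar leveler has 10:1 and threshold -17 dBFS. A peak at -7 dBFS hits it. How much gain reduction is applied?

9 dB

-7 dBFS exceeds the threshold by 10 dB.
A 10:1 ratio leaves 1 dB of that excess.
So the signal is attenuated by 10 − 1 = 9 dB.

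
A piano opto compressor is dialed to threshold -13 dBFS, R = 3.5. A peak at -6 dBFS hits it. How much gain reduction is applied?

The signal is 7 dB above threshold.
After 3.5:1 compression the overshoot becomes 7/3.5 = 2 dB.
So the signal is attenuated by 7 − 2 = 5 dB.

5 dB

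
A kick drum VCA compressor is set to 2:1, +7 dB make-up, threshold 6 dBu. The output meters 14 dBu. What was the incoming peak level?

8 dBu

Remove make-up: 14 − 7 = 7 dBu.
The compressed level sits 7 − 6 = 1 dB over threshold.
Undo the ratio: input overshoot = 1 × 2 = 2 dB, giving input = 8 dBu.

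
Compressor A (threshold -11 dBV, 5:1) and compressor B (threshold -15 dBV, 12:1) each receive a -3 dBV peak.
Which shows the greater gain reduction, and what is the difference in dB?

B, by 4.6 dB

A: GR = 8 − 8/5 = 6.4 dB.
B: GR = 12 − 12/12 = 11 dB.
B reduces 4.6 dB more.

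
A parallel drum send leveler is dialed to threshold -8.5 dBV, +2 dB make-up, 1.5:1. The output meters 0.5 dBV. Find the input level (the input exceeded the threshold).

2 dBV

Remove make-up: 0.5 − 2 = -1.5 dBV.
That's 7 dB above the -8.5 dBV threshold.
Undo the ratio: input overshoot = 7 × 1.5 = 10.5 dB, giving input = 2 dBV.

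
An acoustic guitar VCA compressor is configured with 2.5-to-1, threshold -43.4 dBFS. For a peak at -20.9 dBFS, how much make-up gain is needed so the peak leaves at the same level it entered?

13.5 dB

Without make-up, output = threshold + overshoot/2.5 = -43.4 + 9 = -34.4 dBFS.
Gap to target: 13.5 dB.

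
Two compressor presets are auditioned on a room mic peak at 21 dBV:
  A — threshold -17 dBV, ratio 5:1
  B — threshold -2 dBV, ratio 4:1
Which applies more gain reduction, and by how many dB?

A: GR = 38 − 38/5 = 30.4 dB.
B: GR = 23 − 23/4 = 17.25 dB.
A applies 13.15 dB more gain reduction.

A, by 13.15 dB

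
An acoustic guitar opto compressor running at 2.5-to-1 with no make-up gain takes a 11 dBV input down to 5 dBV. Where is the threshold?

Gain reduction = 11 − 5 = 6 dB; output overshoot = GR / (R − 1) = 6 / 1.5 = 4 dB.
Threshold = output − output overshoot = 5 − 4 = 1 dBV.

1 dBV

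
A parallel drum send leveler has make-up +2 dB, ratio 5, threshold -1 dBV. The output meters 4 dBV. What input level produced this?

14 dBV

Before make-up, the level was 4 − 2 = 2 dBV.
Post-compression overshoot = 2 − (-1) = 3 dB.
Before 5:1 compression the overshoot was 3 × 5 = 15 dB, so input = -1 + 15 = 14 dBV.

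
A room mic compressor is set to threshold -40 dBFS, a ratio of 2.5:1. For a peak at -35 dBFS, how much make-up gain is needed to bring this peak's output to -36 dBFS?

2 dB

Without make-up, output = threshold + overshoot/2.5 = -40 + 2 = -38 dBFS.
Gap to target: 2 dB.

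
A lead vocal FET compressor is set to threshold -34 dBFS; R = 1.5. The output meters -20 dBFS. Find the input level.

The compressed level sits -20 − (-34) = 14 dB over threshold.
Input overshoot = R × output overshoot = 21 dB → input = -34 + 21 = -13 dBFS.

-13 dBFS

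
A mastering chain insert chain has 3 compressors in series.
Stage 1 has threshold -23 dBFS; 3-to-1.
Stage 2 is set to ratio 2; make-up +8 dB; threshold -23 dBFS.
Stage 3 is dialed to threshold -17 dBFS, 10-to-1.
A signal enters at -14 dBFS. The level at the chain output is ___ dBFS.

-16.65 dBFS

Stage 1: 9 dB above -23 dBFS, reduced 3:1 to 3 dB above → -20 dBFS.
Stage 2: 3 dB above -23 dBFS, reduced 2:1 to 1.5 dB above → -21.5 dBFS; +8 dB make-up → -13.5 dBFS.
Stage 3: -13.5 dBFS is 3.5 dB over -17 dBFS; at 10:1 that becomes 0.35 dB over, giving -16.65 dBFS.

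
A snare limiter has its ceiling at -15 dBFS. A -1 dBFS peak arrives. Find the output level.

-15 dBFS

At ∞:1, everything above -15 dBFS is held at the ceiling.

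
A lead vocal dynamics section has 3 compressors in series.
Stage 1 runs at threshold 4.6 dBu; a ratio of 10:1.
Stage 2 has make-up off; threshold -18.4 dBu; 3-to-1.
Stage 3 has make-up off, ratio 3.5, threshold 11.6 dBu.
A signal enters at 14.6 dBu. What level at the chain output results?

Stage 1: overshoot 10 dB → 10/10 = 1 dB → 5.6 dBu.
Stage 2: 5.6 dBu is 24 dB over -18.4 dBu; at 3:1 that becomes 8 dB over, giving -10.4 dBu.
Stage 3: -10.4 dBu is at or below the 11.6 dBu threshold — no compression; output -10.4 dBu.

-10.4 dBu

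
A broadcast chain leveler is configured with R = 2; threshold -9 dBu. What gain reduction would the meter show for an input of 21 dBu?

21 dBu exceeds the threshold by 30 dB.
After 2:1 compression the overshoot becomes 30/2 = 15 dB.
GR = overshoot in − overshoot out = 30 − 15 = 15 dB.

15 dB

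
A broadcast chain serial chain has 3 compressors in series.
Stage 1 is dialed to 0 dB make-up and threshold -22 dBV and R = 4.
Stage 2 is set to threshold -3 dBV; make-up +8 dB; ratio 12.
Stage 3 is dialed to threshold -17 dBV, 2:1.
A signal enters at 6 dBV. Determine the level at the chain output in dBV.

Stage 1: 28 dB above -22 dBV, reduced 4:1 to 7 dB above → -15 dBV.
Stage 2: below threshold (-15 ≤ -3); passes unchanged; make-up brings it to -7 dBV.
Stage 3: -7 dBV is 10 dB over -17 dBV; at 2:1 that becomes 5 dB over, giving -12 dBV.

-12 dBV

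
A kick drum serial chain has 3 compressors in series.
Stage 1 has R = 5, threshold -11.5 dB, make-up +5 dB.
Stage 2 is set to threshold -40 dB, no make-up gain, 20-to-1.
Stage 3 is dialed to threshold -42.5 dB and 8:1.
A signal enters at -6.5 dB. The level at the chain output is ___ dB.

Stage 1: 5 dB above -11.5 dB, reduced 5:1 to 1 dB above → -10.5 dB; +5 dB make-up → -5.5 dB.
Stage 2: 34.5 dB above -40 dB, reduced 20:1 to 1.725 dB above → -38.275 dB.
Stage 3: overshoot 4.225 dB → 4.225/8 = 0.528125 dB → -41.971875 dB.

-41.971875 dB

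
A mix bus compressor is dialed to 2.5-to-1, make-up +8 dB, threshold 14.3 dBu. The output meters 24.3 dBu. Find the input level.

19.3 dBu

Remove make-up: 24.3 − 8 = 16.3 dBu.
The compressed level sits 16.3 − 14.3 = 2 dB over threshold.
Input overshoot = R × output overshoot = 5 dB → input = 14.3 + 5 = 19.3 dBu.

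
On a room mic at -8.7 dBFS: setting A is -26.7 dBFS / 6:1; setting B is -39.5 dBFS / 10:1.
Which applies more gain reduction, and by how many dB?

B, by 12.72 dB

A: GR = 18 − 18/6 = 15 dB.
B: GR = 30.8 − 30.8/10 = 27.72 dB.
B reduces 12.72 dB more.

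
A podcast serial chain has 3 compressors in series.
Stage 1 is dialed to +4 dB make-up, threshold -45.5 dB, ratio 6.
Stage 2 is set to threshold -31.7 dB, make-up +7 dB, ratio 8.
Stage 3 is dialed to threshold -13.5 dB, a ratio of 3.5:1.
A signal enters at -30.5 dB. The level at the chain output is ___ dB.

Stage 1: 15 dB above -45.5 dB, reduced 6:1 to 2.5 dB above → -43 dB; +4 dB make-up → -39 dB.
Stage 2: -39 dB is at or below the -31.7 dB threshold — no compression; make-up brings it to -32 dB.
Stage 3: -32 dB ≤ -13.5 dB, so stage 3 doesn't engage; output -32 dB.

-32 dB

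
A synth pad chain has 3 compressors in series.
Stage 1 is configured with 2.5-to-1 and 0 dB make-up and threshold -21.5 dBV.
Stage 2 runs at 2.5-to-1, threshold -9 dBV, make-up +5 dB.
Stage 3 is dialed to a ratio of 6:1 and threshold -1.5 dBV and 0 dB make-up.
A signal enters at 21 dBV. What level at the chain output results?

-2.2 dBV

Stage 1: 21 dBV is 42.5 dB over -21.5 dBV; at 2.5:1 that becomes 17 dB over, giving -4.5 dBV.
Stage 2: 4.5 dB above -9 dBV, reduced 2.5:1 to 1.8 dB above → -7.2 dBV; +5 dB make-up → -2.2 dBV.
Stage 3: -2.2 dBV is at or below the -1.5 dBV threshold — no compression; output -2.2 dBV.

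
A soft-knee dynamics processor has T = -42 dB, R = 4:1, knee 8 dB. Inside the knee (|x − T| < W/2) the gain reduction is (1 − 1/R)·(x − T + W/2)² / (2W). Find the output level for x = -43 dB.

-43.421875 dB

x − T + W/2 = -43 − (-42) + 4 = 3.
GR = (1 − 1/4) × 3² / 16 = 0.75 × 9 / 16 = 0.421875 dB.
Output = -43 − 0.421875 = -43.421875 dB.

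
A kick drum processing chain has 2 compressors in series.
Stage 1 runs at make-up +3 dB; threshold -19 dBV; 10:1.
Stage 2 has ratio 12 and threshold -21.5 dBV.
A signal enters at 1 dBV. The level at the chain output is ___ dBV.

Stage 1: overshoot 20 dB → 20/10 = 2 dB → -17 dBV; +3 dB make-up → -14 dBV.
Stage 2: overshoot 7.5 dB → 7.5/12 = 0.625 dB → -20.875 dBV.

-20.875 dBV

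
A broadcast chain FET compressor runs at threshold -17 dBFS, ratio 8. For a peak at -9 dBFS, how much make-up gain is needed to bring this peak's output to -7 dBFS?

9 dB

The peak compresses to -17 + 8/8 = -16 dBFS.
To reach -7 dBFS requires -7 − (-16) = 9 dB of make-up.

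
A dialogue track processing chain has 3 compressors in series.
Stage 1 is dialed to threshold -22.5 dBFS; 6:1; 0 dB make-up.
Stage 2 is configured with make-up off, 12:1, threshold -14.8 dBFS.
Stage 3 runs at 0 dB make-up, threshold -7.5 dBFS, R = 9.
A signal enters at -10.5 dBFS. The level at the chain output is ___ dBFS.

Stage 1: -10.5 dBFS is 12 dB over -22.5 dBFS; at 6:1 that becomes 2 dB over, giving -20.5 dBFS.
Stage 2: -20.5 dBFS is at or below the -14.8 dBFS threshold — no compression; output -20.5 dBFS.
Stage 3: below threshold (-20.5 ≤ -7.5); passes unchanged; output -20.5 dBFS.

-20.5 dBFS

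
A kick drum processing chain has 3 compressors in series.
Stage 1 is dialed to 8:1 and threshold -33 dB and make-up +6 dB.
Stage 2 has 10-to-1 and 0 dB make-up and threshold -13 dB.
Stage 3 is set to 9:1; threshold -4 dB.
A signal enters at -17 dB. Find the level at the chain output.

Stage 1: -17 dB is 16 dB over -33 dB; at 8:1 that becomes 2 dB over, giving -31 dB; +6 dB make-up → -25 dB.
Stage 2: below threshold (-25 ≤ -13); passes unchanged; output -25 dB.
Stage 3: -25 dB ≤ -4 dB, so stage 3 doesn't engage; output -25 dB.

-25 dB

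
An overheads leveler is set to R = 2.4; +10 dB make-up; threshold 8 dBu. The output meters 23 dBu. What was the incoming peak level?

20 dBu

Stripping the +10 dB make-up gives 13 dBu at the gain stage.
Post-compression overshoot = 13 − 8 = 5 dB.
Before 2.4:1 compression the overshoot was 5 × 2.4 = 12 dB, so input = 8 + 12 = 20 dBu.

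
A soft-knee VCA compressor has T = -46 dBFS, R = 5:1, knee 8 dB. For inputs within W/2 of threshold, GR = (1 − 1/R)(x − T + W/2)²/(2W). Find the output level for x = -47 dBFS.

-47.45 dBFS

x − T + W/2 = -47 − (-46) + 4 = 3.
GR = (1 − 1/5) × 3² / 16 = 0.8 × 9 / 16 = 0.45 dB.
Output = -47 − 0.45 = -47.45 dBFS.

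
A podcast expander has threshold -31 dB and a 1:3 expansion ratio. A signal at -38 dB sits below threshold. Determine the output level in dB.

-52 dB

Undershoot = (-31) − (-38) = 7 dB.
At 1:3, that expands to 21 dB under threshold.
Output = -31 − 21 = -52 dB.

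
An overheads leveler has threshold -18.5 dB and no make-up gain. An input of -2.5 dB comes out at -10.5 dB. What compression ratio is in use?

Input overshoot = -2.5 − (-18.5) = 16 dB; output overshoot = -10.5 − (-18.5) = 8 dB.
Ratio = 16 / 8 = 2.

2:1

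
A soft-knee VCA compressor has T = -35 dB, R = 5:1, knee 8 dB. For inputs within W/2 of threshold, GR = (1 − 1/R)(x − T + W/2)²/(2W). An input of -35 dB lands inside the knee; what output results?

-35.8 dB

x − T + W/2 = -35 − (-35) + 4 = 4.
GR = (1 − 1/5) × 4² / 16 = 0.8 × 16 / 16 = 0.8 dB.
Output = -35 − 0.8 = -35.8 dB.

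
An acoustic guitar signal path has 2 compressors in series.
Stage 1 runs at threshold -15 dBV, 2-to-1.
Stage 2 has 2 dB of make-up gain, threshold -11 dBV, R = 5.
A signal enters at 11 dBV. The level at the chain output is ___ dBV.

-7.2 dBV

Stage 1: overshoot 26 dB → 26/2 = 13 dB → -2 dBV.
Stage 2: 9 dB above -11 dBV, reduced 5:1 to 1.8 dB above → -9.2 dBV; +2 dB make-up → -7.2 dBV.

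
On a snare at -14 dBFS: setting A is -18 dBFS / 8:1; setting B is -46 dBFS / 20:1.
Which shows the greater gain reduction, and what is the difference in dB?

A: GR = 4 − 4/8 = 3.5 dB.
B: GR = 32 − 32/20 = 30.4 dB.
B applies 26.9 dB more gain reduction.

B, by 26.9 dB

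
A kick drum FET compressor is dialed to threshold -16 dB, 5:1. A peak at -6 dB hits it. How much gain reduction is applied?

The signal is 10 dB above threshold.
A 5:1 ratio leaves 2 dB of that excess.
GR = overshoot in − overshoot out = 10 − 2 = 8 dB.

8 dB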